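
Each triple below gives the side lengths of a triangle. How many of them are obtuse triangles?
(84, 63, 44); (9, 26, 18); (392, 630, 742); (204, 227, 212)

2

(84,63,44): 44²+63² = 5905 < 7056 = 84² → obtuse
(9,26,18): 9²+18² = 405 < 676 = 26² → obtuse
(392,630,742): 392²+630² = 550564 = 742² → right
(204,227,212): 204²+212² = 86560 > 51529 = 227² → acute
2 of the 4 are obtuse.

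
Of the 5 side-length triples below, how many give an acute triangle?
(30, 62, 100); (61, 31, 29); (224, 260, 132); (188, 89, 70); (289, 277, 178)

(30,62,100): 30+62 ≤ 100, not a triangle
(61,31,29): 29+31 ≤ 61, not a triangle
(224,260,132): 132²+224² = 67600 = 260² → right
(188,89,70): 70+89 ≤ 188, not a triangle
(289,277,178): 178²+277² = 108413 > 83521 = 289² → acute
1 of the 5 is acute.

1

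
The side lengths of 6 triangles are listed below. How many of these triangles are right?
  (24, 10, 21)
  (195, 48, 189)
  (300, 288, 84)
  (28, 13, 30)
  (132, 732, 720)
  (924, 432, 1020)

(24,10,21): 10²+21² = 541 < 576 = 24² → obtuse
(195,48,189): 48²+189² = 38025 = 195² → right
(300,288,84): 84²+288² = 90000 = 300² → right
(28,13,30): 13²+28² = 953 > 900 = 30² → acute
(132,732,720): 132²+720² = 535824 = 732² → right
(924,432,1020): 432²+924² = 1040400 = 1020² → right
4 of the 6 are right.

4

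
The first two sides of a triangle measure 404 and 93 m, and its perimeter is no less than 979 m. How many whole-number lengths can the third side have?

Triangle inequality: 311 < x < 497. Perimeter ≥ 979 gives x ≥ 979 − 404 − 93 = 482.
So 482 ≤ x < 497; integers 482 through 496: 15 values.

15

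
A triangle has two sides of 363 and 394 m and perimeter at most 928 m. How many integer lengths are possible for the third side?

Triangle inequality: 31 < x < 757. Perimeter ≤ 928 gives x ≤ 928 − 363 − 394 = 171.
So 31 < x ≤ 171; integers 32 through 171: 140 values.

140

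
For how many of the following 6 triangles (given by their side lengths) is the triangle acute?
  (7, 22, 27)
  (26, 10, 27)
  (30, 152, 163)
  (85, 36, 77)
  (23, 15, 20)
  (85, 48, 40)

2

(7,22,27): 7²+22² = 533 < 729 = 27² → obtuse
(26,10,27): 10²+26² = 776 > 729 = 27² → acute
(30,152,163): 30²+152² = 24004 < 26569 = 163² → obtuse
(85,36,77): 36²+77² = 7225 = 85² → right
(23,15,20): 15²+20² = 625 > 529 = 23² → acute
(85,48,40): 40²+48² = 3904 < 7225 = 85² → obtuse
2 of the 6 are acute.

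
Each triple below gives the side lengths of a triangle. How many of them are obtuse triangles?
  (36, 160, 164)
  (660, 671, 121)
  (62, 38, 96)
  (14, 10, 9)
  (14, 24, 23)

2

(36,160,164): 36²+160² = 26896 = 164² → right
(660,671,121): 121²+660² = 450241 = 671² → right
(62,38,96): 38²+62² = 5288 < 9216 = 96² → obtuse
(14,10,9): 9²+10² = 181 < 196 = 14² → obtuse
(14,24,23): 14²+23² = 725 > 576 = 24² → acute
2 of the 5 are obtuse.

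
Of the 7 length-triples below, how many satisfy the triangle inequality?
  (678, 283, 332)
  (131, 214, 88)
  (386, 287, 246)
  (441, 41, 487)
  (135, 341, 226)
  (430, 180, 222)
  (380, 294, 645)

4

(283,332,678): 283+332 ≤ 678 → not valid
(88,131,214): 88+131 > 214 → valid
(246,287,386): 246+287 > 386 → valid
(41,441,487): 41+441 ≤ 487 → not valid
(135,226,341): 135+226 > 341 → valid
(180,222,430): 180+222 ≤ 430 → not valid
(294,380,645): 294+380 > 645 → valid
4 of the 7 triples form a triangle.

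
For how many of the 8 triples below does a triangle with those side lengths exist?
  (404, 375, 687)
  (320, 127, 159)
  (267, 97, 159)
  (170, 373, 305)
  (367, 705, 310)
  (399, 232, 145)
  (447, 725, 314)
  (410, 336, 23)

3

(375,404,687): 375+404 > 687 → valid
(127,159,320): 127+159 ≤ 320 → not valid
(97,159,267): 97+159 ≤ 267 → not valid
(170,305,373): 170+305 > 373 → valid
(310,367,705): 310+367 ≤ 705 → not valid
(145,232,399): 145+232 ≤ 399 → not valid
(314,447,725): 314+447 > 725 → valid
(23,336,410): 23+336 ≤ 410 → not valid
3 of the 8 triples form a triangle.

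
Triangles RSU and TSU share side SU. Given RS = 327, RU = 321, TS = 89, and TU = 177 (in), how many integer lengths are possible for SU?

From triangle RSU: 6 < SU < 648.
From triangle TSU: 88 < SU < 266.
Intersection: 88 < SU < 266, so integers 89 through 265: 177 values.

177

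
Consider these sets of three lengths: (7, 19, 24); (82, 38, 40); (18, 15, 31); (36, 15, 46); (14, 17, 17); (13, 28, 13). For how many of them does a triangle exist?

(7,19,24): 7+19 > 24 → valid
(38,40,82): 38+40 ≤ 82 → not valid
(15,18,31): 15+18 > 31 → valid
(15,36,46): 15+36 > 46 → valid
(14,17,17): 14+17 > 17 → valid
(13,13,28): 13+13 ≤ 28 → not valid
4 of the 6 triples form a triangle.

4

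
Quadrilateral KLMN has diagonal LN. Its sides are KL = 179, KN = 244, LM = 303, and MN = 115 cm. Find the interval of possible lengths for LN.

188 < LN < 418

From triangle KLN: |179 − 244| < LN < 179 + 244, i.e. 65 < LN < 423.
From triangle MLN: 188 < LN < 418.
Both must hold, so LN lies in the intersection.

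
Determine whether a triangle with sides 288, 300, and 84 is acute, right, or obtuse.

right

Compare the square of the longest side to the sum of squares of the other two: 84² + 288² = 90000 = 300².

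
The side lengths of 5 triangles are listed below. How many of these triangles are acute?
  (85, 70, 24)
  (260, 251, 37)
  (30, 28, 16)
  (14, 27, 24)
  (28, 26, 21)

(85,70,24): 24²+70² = 5476 < 7225 = 85² → obtuse
(260,251,37): 37²+251² = 64370 < 67600 = 260² → obtuse
(30,28,16): 16²+28² = 1040 > 900 = 30² → acute
(14,27,24): 14²+24² = 772 > 729 = 27² → acute
(28,26,21): 21²+26² = 1117 > 784 = 28² → acute
3 of the 5 are acute.

3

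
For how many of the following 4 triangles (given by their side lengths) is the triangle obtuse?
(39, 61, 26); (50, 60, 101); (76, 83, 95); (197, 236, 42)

3

(39,61,26): 26²+39² = 2197 < 3721 = 61² → obtuse
(50,60,101): 50²+60² = 6100 < 10201 = 101² → obtuse
(76,83,95): 76²+83² = 12665 > 9025 = 95² → acute
(197,236,42): 42²+197² = 40573 < 55696 = 236² → obtuse
3 of the 4 are obtuse.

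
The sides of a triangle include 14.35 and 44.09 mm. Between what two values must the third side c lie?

29.74 < c < 58.44 (mm)

By the triangle inequality, c must be less than 14.35 + 44.09 = 58.44 and greater than |14.35 − 44.09| = 29.74.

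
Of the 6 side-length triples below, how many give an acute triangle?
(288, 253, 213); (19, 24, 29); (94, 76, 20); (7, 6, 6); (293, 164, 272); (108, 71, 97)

5

(288,253,213): 213²+253² = 109378 > 82944 = 288² → acute
(19,24,29): 19²+24² = 937 > 841 = 29² → acute
(94,76,20): 20²+76² = 6176 < 8836 = 94² → obtuse
(7,6,6): 6²+6² = 72 > 49 = 7² → acute
(293,164,272): 164²+272² = 100880 > 85849 = 293² → acute
(108,71,97): 71²+97² = 14450 > 11664 = 108² → acute
5 of the 6 are acute.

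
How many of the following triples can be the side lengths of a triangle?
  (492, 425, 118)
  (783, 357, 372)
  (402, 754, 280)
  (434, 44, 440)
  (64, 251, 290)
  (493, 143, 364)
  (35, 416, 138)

(118,425,492): 118+425 > 492 → valid
(357,372,783): 357+372 ≤ 783 → not valid
(280,402,754): 280+402 ≤ 754 → not valid
(44,434,440): 44+434 > 440 → valid
(64,251,290): 64+251 > 290 → valid
(143,364,493): 143+364 > 493 → valid
(35,138,416): 35+138 ≤ 416 → not valid
4 of the 7 triples form a triangle.

4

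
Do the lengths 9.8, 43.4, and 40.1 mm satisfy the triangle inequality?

Yes

The longest side is 43.4, and the other two sum to 49.9.
Since 49.9 > 43.4, the triangle inequality holds.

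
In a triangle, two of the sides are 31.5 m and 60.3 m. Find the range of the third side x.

By the triangle inequality, x must be less than 31.5 + 60.3 = 91.8 and greater than |31.5 − 60.3| = 28.8.

28.8 < x < 91.8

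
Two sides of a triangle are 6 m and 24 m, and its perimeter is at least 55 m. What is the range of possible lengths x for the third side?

25 ≤ x < 30

Triangle inequality alone gives 18 < x < 30.
The perimeter condition gives x ≥ 55 − 6 − 24 = 25.
Intersecting the two: 25 ≤ x < 30.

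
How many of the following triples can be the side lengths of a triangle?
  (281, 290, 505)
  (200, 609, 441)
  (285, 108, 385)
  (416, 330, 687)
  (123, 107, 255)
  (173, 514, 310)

(281,290,505): 281+290 > 505 → valid
(200,441,609): 200+441 > 609 → valid
(108,285,385): 108+285 > 385 → valid
(330,416,687): 330+416 > 687 → valid
(107,123,255): 107+123 ≤ 255 → not valid
(173,310,514): 173+310 ≤ 514 → not valid
4 of the 6 triples form a triangle.

4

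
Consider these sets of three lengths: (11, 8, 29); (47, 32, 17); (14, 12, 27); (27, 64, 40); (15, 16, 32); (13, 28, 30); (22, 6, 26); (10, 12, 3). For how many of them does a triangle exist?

(8,11,29): 8+11 ≤ 29 → not valid
(17,32,47): 17+32 > 47 → valid
(12,14,27): 12+14 ≤ 27 → not valid
(27,40,64): 27+40 > 64 → valid
(15,16,32): 15+16 ≤ 32 → not valid
(13,28,30): 13+28 > 30 → valid
(6,22,26): 6+22 > 26 → valid
(3,10,12): 3+10 > 12 → valid
5 of the 8 triples form a triangle.

5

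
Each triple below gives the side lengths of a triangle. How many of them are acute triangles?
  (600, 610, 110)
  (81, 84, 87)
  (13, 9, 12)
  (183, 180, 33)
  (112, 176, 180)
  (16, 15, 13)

(600,610,110): 110²+600² = 372100 = 610² → right
(81,84,87): 81²+84² = 13617 > 7569 = 87² → acute
(13,9,12): 9²+12² = 225 > 169 = 13² → acute
(183,180,33): 33²+180² = 33489 = 183² → right
(112,176,180): 112²+176² = 43520 > 32400 = 180² → acute
(16,15,13): 13²+15² = 394 > 256 = 16² → acute
4 of the 6 are acute.

4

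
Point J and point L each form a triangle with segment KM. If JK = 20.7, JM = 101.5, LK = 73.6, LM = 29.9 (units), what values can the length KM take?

From triangle JKM: |20.7 − 101.5| < KM < 20.7 + 101.5, i.e. 80.8 < KM < 122.2.
From triangle LKM: 43.7 < KM < 103.5.
Both must hold, so KM lies in the intersection.

80.8 < KM < 103.5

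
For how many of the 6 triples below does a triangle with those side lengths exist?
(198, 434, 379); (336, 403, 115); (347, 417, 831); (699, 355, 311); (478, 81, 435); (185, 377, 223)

4

(198,379,434): 198+379 > 434 → valid
(115,336,403): 115+336 > 403 → valid
(347,417,831): 347+417 ≤ 831 → not valid
(311,355,699): 311+355 ≤ 699 → not valid
(81,435,478): 81+435 > 478 → valid
(185,223,377): 185+223 > 377 → valid
4 of the 6 triples form a triangle.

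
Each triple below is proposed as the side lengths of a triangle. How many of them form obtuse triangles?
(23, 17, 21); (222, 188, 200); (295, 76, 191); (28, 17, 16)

(23,17,21): 17²+21² = 730 > 529 = 23² → acute
(222,188,200): 188²+200² = 75344 > 49284 = 222² → acute
(295,76,191): 76+191 ≤ 295, not a triangle
(28,17,16): 16²+17² = 545 < 784 = 28² → obtuse
1 of the 4 is obtuse.

1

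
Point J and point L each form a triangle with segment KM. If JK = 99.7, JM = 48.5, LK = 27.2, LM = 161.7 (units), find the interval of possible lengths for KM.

134.5 < KM < 148.2

From triangle JKM: |99.7 − 48.5| < KM < 99.7 + 48.5, i.e. 51.2 < KM < 148.2.
From triangle LKM: 134.5 < KM < 188.9.
Both must hold, so KM lies in the intersection.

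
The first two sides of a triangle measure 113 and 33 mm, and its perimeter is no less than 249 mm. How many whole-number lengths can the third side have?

43

Triangle inequality: 80 < x < 146. Perimeter ≥ 249 gives x ≥ 249 − 113 − 33 = 103.
So 103 ≤ x < 146; integers 103 through 145: 43 values.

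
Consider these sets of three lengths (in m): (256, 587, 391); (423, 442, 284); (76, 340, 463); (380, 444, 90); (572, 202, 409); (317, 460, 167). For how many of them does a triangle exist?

(256,391,587): 256+391 > 587 → valid
(284,423,442): 284+423 > 442 → valid
(76,340,463): 76+340 ≤ 463 → not valid
(90,380,444): 90+380 > 444 → valid
(202,409,572): 202+409 > 572 → valid
(167,317,460): 167+317 > 460 → valid
5 of the 6 triples form a triangle.

5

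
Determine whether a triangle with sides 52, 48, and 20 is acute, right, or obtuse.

Compare the square of the longest side to the sum of squares of the other two: 20² + 48² = 2704 = 52².

right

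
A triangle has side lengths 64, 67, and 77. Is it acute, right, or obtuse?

Compare the square of the longest side to the sum of squares of the other two: 64² + 67² = 8585 > 5929 = 77².

acute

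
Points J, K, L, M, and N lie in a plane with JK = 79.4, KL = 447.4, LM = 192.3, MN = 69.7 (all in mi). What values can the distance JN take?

The maximum is all hops collinear in one direction: 79.4 + 447.4 + 192.3 + 69.7 = 788.8.
The longest hop is 447.4; the others sum to 341.4. Folding the others back against it leaves at least 447.4 − 341.4 = 106.0.

106.0 ≤ JN ≤ 788.8 mi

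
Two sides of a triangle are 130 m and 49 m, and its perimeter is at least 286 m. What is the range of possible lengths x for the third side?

107 ≤ x < 179

Triangle inequality alone gives 81 < x < 179.
The perimeter condition gives x ≥ 286 − 130 − 49 = 107.
Intersecting the two: 107 ≤ x < 179.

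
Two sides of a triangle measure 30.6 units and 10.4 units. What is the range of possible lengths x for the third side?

By the triangle inequality, x must be less than 30.6 + 10.4 = 41.0 and greater than |30.6 − 10.4| = 20.2.

20.2 < x < 41.0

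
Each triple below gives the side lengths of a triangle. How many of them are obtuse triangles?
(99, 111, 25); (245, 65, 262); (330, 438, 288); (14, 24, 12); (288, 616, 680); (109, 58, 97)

3

(99,111,25): 25²+99² = 10426 < 12321 = 111² → obtuse
(245,65,262): 65²+245² = 64250 < 68644 = 262² → obtuse
(330,438,288): 288²+330² = 191844 = 438² → right
(14,24,12): 12²+14² = 340 < 576 = 24² → obtuse
(288,616,680): 288²+616² = 462400 = 680² → right
(109,58,97): 58²+97² = 12773 > 11881 = 109² → acute
3 of the 6 are obtuse.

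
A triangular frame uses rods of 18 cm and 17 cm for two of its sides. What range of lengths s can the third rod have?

By the triangle inequality, s must be less than 18 + 17 = 35 and greater than |18 − 17| = 1.

1 < s < 35 (cm)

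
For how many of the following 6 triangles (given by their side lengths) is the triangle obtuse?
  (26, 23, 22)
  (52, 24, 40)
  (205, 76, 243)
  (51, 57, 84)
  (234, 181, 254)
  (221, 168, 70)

4

(26,23,22): 22²+23² = 1013 > 676 = 26² → acute
(52,24,40): 24²+40² = 2176 < 2704 = 52² → obtuse
(205,76,243): 76²+205² = 47801 < 59049 = 243² → obtuse
(51,57,84): 51²+57² = 5850 < 7056 = 84² → obtuse
(234,181,254): 181²+234² = 87517 > 64516 = 254² → acute
(221,168,70): 70²+168² = 33124 < 48841 = 221² → obtuse
4 of the 6 are obtuse.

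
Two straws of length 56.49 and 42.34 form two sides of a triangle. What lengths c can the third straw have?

By the triangle inequality, c must be less than 56.49 + 42.34 = 98.83 and greater than |56.49 − 42.34| = 14.15.

14.15 < c < 98.83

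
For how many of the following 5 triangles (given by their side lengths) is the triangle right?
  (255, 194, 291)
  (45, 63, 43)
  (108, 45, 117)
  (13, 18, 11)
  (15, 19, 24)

(255,194,291): 194²+255² = 102661 > 84681 = 291² → acute
(45,63,43): 43²+45² = 3874 < 3969 = 63² → obtuse
(108,45,117): 45²+108² = 13689 = 117² → right
(13,18,11): 11²+13² = 290 < 324 = 18² → obtuse
(15,19,24): 15²+19² = 586 > 576 = 24² → acute
1 of the 5 is right.

1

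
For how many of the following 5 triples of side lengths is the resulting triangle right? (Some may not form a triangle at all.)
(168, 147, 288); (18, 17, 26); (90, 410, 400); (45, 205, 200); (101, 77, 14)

(168,147,288): 147²+168² = 49833 < 82944 = 288² → obtuse
(18,17,26): 17²+18² = 613 < 676 = 26² → obtuse
(90,410,400): 90²+400² = 168100 = 410² → right
(45,205,200): 45²+200² = 42025 = 205² → right
(101,77,14): 14+77 ≤ 101, not a triangle
2 of the 5 are right.

2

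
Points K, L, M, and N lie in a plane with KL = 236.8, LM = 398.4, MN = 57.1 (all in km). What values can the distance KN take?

104.5 ≤ KN ≤ 692.3 km

The maximum is all hops collinear in one direction: 236.8 + 398.4 + 57.1 = 692.3.
The longest hop is 398.4; the others sum to 293.9. Folding the others back against it leaves at least 398.4 − 293.9 = 104.5.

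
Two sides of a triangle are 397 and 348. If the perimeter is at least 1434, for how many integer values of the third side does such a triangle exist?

56

Triangle inequality: 49 < x < 745. Perimeter ≥ 1434 gives x ≥ 1434 − 397 − 348 = 689.
So 689 ≤ x < 745; integers 689 through 744: 56 values.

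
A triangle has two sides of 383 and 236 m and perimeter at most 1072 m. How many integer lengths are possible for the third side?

306

Triangle inequality: 147 < x < 619. Perimeter ≤ 1072 gives x ≤ 1072 − 383 − 236 = 453.
So 147 < x ≤ 453; integers 148 through 453: 306 values.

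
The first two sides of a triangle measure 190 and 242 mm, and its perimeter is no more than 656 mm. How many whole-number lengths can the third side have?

Triangle inequality: 52 < x < 432. Perimeter ≤ 656 gives x ≤ 656 − 190 − 242 = 224.
So 52 < x ≤ 224; integers 53 through 224: 172 values.

172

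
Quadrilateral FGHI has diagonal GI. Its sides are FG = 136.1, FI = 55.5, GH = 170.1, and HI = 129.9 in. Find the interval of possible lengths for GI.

80.6 < GI < 191.6

From triangle FGI: |136.1 − 55.5| < GI < 136.1 + 55.5, i.e. 80.6 < GI < 191.6.
From triangle HGI: 40.2 < GI < 300.0.
Both must hold, so GI lies in the intersection.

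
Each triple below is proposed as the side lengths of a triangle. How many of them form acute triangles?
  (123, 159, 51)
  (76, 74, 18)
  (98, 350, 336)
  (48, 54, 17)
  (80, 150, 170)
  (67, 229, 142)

1

(123,159,51): 51²+123² = 17730 < 25281 = 159² → obtuse
(76,74,18): 18²+74² = 5800 > 5776 = 76² → acute
(98,350,336): 98²+336² = 122500 = 350² → right
(48,54,17): 17²+48² = 2593 < 2916 = 54² → obtuse
(80,150,170): 80²+150² = 28900 = 170² → right
(67,229,142): 67+142 ≤ 229, not a triangle
1 of the 6 is acute.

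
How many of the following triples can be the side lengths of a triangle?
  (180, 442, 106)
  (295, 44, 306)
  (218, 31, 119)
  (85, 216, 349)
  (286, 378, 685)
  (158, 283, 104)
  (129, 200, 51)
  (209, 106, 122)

2

(106,180,442): 106+180 ≤ 442 → not valid
(44,295,306): 44+295 > 306 → valid
(31,119,218): 31+119 ≤ 218 → not valid
(85,216,349): 85+216 ≤ 349 → not valid
(286,378,685): 286+378 ≤ 685 → not valid
(104,158,283): 104+158 ≤ 283 → not valid
(51,129,200): 51+129 ≤ 200 → not valid
(106,122,209): 106+122 > 209 → valid
2 of the 8 triples form a triangle.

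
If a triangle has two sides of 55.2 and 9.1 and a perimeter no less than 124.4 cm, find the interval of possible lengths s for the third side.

60.1 ≤ s < 64.3

Triangle inequality alone gives 46.1 < s < 64.3.
The perimeter condition gives s ≥ 124.4 − 55.2 − 9.1 = 60.1.
Intersecting the two: 60.1 ≤ s < 64.3.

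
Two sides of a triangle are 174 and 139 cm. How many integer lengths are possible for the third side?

277

The third side lies in the open interval (35, 313).
Integers from 36 to 312 inclusive: 312 − 36 + 1 = 277.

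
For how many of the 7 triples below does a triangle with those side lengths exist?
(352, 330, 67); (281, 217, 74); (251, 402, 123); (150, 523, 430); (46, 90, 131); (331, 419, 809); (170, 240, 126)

5

(67,330,352): 67+330 > 352 → valid
(74,217,281): 74+217 > 281 → valid
(123,251,402): 123+251 ≤ 402 → not valid
(150,430,523): 150+430 > 523 → valid
(46,90,131): 46+90 > 131 → valid
(331,419,809): 331+419 ≤ 809 → not valid
(126,170,240): 126+170 > 240 → valid
5 of the 7 triples form a triangle.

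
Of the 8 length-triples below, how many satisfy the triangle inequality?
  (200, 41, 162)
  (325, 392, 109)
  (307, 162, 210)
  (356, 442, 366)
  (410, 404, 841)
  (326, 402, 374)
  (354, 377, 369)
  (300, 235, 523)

7

(41,162,200): 41+162 > 200 → valid
(109,325,392): 109+325 > 392 → valid
(162,210,307): 162+210 > 307 → valid
(356,366,442): 356+366 > 442 → valid
(404,410,841): 404+410 ≤ 841 → not valid
(326,374,402): 326+374 > 402 → valid
(354,369,377): 354+369 > 377 → valid
(235,300,523): 235+300 > 523 → valid
7 of the 8 triples form a triangle.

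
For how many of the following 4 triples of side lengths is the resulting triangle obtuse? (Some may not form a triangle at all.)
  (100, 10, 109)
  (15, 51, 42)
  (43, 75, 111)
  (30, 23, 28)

3

(100,10,109): 10²+100² = 10100 < 11881 = 109² → obtuse
(15,51,42): 15²+42² = 1989 < 2601 = 51² → obtuse
(43,75,111): 43²+75² = 7474 < 12321 = 111² → obtuse
(30,23,28): 23²+28² = 1313 > 900 = 30² → acute
3 of the 4 are obtuse.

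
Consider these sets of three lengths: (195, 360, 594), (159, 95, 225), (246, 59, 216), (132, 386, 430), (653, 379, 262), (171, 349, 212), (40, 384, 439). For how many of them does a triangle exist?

4

(195,360,594): 195+360 ≤ 594 → not valid
(95,159,225): 95+159 > 225 → valid
(59,216,246): 59+216 > 246 → valid
(132,386,430): 132+386 > 430 → valid
(262,379,653): 262+379 ≤ 653 → not valid
(171,212,349): 171+212 > 349 → valid
(40,384,439): 40+384 ≤ 439 → not valid
4 of the 7 triples form a triangle.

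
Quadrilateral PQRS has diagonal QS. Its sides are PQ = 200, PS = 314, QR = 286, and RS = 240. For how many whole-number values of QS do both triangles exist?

From triangle PQS: 114 < QS < 514.
From triangle RQS: 46 < QS < 526.
Intersection: 114 < QS < 514, so integers 115 through 513: 399 values.

399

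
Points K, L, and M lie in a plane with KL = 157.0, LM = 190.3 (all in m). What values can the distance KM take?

33.3 ≤ KM ≤ 347.3 m

By the triangle inequality, |157.0 − 190.3| ≤ KM ≤ 157.0 + 190.3.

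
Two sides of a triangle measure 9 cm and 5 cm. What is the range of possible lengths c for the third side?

4 < c < 14

By the triangle inequality, c must be less than 9 + 5 = 14 and greater than |9 − 5| = 4.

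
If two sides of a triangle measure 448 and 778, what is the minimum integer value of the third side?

The third side must be strictly greater than |448 − 778| = 330.
The smallest integer above 330 is 331.

331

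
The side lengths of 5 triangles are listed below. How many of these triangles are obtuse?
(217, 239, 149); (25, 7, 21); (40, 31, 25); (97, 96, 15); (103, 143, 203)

(217,239,149): 149²+217² = 69290 > 57121 = 239² → acute
(25,7,21): 7²+21² = 490 < 625 = 25² → obtuse
(40,31,25): 25²+31² = 1586 < 1600 = 40² → obtuse
(97,96,15): 15²+96² = 9441 > 9409 = 97² → acute
(103,143,203): 103²+143² = 31058 < 41209 = 203² → obtuse
3 of the 5 are obtuse.

3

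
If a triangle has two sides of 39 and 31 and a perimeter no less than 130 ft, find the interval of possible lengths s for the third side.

60 ≤ s < 70 ft

Triangle inequality alone gives 8 < s < 70.
The perimeter condition gives s ≥ 130 − 39 − 31 = 60.
Intersecting the two: 60 ≤ s < 70.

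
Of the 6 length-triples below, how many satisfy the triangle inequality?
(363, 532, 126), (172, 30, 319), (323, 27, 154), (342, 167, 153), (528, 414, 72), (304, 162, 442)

(126,363,532): 126+363 ≤ 532 → not valid
(30,172,319): 30+172 ≤ 319 → not valid
(27,154,323): 27+154 ≤ 323 → not valid
(153,167,342): 153+167 ≤ 342 → not valid
(72,414,528): 72+414 ≤ 528 → not valid
(162,304,442): 162+304 > 442 → valid
1 of the 6 triples forms a triangle.

1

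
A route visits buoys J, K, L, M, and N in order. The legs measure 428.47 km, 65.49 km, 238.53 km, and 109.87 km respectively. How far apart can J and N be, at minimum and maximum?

14.58 ≤ JN ≤ 842.36 km

The maximum is all hops collinear in one direction: 428.47 + 65.49 + 238.53 + 109.87 = 842.36.
The longest hop is 428.47; the others sum to 413.89. Folding the others back against it leaves at least 428.47 − 413.89 = 14.58.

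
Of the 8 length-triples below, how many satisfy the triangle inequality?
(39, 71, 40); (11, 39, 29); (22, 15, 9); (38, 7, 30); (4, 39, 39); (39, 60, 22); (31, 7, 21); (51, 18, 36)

(39,40,71): 39+40 > 71 → valid
(11,29,39): 11+29 > 39 → valid
(9,15,22): 9+15 > 22 → valid
(7,30,38): 7+30 ≤ 38 → not valid
(4,39,39): 4+39 > 39 → valid
(22,39,60): 22+39 > 60 → valid
(7,21,31): 7+21 ≤ 31 → not valid
(18,36,51): 18+36 > 51 → valid
6 of the 8 triples form a triangle.

6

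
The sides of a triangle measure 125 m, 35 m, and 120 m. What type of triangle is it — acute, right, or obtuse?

Compare the square of the longest side to the sum of squares of the other two: 35² + 120² = 15625 = 125².

right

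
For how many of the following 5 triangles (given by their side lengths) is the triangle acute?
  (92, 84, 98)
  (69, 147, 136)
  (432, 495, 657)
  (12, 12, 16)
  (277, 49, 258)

3

(92,84,98): 84²+92² = 15520 > 9604 = 98² → acute
(69,147,136): 69²+136² = 23257 > 21609 = 147² → acute
(432,495,657): 432²+495² = 431649 = 657² → right
(12,12,16): 12²+12² = 288 > 256 = 16² → acute
(277,49,258): 49²+258² = 68965 < 76729 = 277² → obtuse
3 of the 5 are acute.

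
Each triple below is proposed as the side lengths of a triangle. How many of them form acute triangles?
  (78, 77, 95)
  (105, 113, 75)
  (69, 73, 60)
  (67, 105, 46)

(78,77,95): 77²+78² = 12013 > 9025 = 95² → acute
(105,113,75): 75²+105² = 16650 > 12769 = 113² → acute
(69,73,60): 60²+69² = 8361 > 5329 = 73² → acute
(67,105,46): 46²+67² = 6605 < 11025 = 105² → obtuse
3 of the 4 are acute.

3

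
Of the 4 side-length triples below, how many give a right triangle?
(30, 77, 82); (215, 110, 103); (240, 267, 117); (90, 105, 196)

1

(30,77,82): 30²+77² = 6829 > 6724 = 82² → acute
(215,110,103): 103+110 ≤ 215, not a triangle
(240,267,117): 117²+240² = 71289 = 267² → right
(90,105,196): 90+105 ≤ 196, not a triangle
1 of the 4 is right.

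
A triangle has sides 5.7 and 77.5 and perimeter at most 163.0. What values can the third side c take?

71.8 < c ≤ 79.8

Triangle inequality alone gives 71.8 < c < 83.2.
The perimeter condition gives c ≤ 163.0 − 5.7 − 77.5 = 79.8.
Intersecting the two: 71.8 < c ≤ 79.8.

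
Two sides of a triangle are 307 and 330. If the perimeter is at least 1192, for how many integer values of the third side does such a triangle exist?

Triangle inequality: 23 < x < 637. Perimeter ≥ 1192 gives x ≥ 1192 − 307 − 330 = 555.
So 555 ≤ x < 637; integers 555 through 636: 82 values.

82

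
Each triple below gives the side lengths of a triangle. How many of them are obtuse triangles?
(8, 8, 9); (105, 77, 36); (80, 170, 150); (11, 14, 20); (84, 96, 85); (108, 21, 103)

3

(8,8,9): 8²+8² = 128 > 81 = 9² → acute
(105,77,36): 36²+77² = 7225 < 11025 = 105² → obtuse
(80,170,150): 80²+150² = 28900 = 170² → right
(11,14,20): 11²+14² = 317 < 400 = 20² → obtuse
(84,96,85): 84²+85² = 14281 > 9216 = 96² → acute
(108,21,103): 21²+103² = 11050 < 11664 = 108² → obtuse
3 of the 6 are obtuse.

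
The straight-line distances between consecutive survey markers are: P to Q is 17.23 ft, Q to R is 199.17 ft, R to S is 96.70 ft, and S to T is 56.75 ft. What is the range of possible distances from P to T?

The maximum is all hops collinear in one direction: 17.23 + 199.17 + 96.70 + 56.75 = 369.85.
The longest hop is 199.17; the others sum to 170.68. Folding the others back against it leaves at least 199.17 − 170.68 = 28.49.

28.49 ≤ PT ≤ 369.85 ft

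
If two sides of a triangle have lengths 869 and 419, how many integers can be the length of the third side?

837

The third side lies in the open interval (450, 1288).
Integers from 451 to 1287 inclusive: 1287 − 451 + 1 = 837.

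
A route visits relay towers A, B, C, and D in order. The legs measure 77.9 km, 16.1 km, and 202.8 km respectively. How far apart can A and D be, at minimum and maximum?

The maximum is all hops collinear in one direction: 77.9 + 16.1 + 202.8 = 296.8.
The longest hop is 202.8; the others sum to 94.0. Folding the others back against it leaves at least 202.8 − 94.0 = 108.8.

108.8 ≤ AD ≤ 296.8 km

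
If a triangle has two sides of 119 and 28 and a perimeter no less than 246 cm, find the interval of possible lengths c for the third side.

Triangle inequality alone gives 91 < c < 147.
The perimeter condition gives c ≥ 246 − 119 − 28 = 99.
Intersecting the two: 99 ≤ c < 147.

99 ≤ c < 147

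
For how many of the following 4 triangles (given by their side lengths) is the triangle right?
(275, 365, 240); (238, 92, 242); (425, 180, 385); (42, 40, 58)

3

(275,365,240): 240²+275² = 133225 = 365² → right
(238,92,242): 92²+238² = 65108 > 58564 = 242² → acute
(425,180,385): 180²+385² = 180625 = 425² → right
(42,40,58): 40²+42² = 3364 = 58² → right
3 of the 4 are right.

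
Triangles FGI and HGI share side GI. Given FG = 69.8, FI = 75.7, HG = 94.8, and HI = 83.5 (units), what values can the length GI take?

From triangle FGI: |69.8 − 75.7| < GI < 69.8 + 75.7, i.e. 5.9 < GI < 145.5.
From triangle HGI: 11.3 < GI < 178.3.
Both must hold, so GI lies in the intersection.

11.3 < GI < 145.5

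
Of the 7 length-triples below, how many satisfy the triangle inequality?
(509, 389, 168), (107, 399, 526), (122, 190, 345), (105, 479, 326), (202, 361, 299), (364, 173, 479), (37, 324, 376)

3

(168,389,509): 168+389 > 509 → valid
(107,399,526): 107+399 ≤ 526 → not valid
(122,190,345): 122+190 ≤ 345 → not valid
(105,326,479): 105+326 ≤ 479 → not valid
(202,299,361): 202+299 > 361 → valid
(173,364,479): 173+364 > 479 → valid
(37,324,376): 37+324 ≤ 376 → not valid
3 of the 7 triples form a triangle.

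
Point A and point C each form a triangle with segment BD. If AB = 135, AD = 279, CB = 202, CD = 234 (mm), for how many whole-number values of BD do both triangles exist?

From triangle ABD: 144 < BD < 414.
From triangle CBD: 32 < BD < 436.
Intersection: 144 < BD < 414, so integers 145 through 413: 269 values.

269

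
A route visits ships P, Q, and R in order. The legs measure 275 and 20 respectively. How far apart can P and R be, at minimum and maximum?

By the triangle inequality, |275 − 20| ≤ PR ≤ 275 + 20.

255 ≤ PR ≤ 295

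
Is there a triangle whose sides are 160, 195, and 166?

The longest side is 195, and the other two sum to 326.
Since 326 > 195, the triangle inequality holds.

Yes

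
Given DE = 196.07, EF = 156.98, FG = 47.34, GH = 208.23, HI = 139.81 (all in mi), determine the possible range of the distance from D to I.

0 ≤ DI ≤ 748.43 mi

The maximum is all hops collinear in one direction: 196.07 + 156.98 + 47.34 + 208.23 + 139.81 = 748.43.
The longest hop is 208.23; the others sum to 540.20. Since 208.23 ≤ 540.20, the path can fold back on itself completely, so the minimum distance is 0.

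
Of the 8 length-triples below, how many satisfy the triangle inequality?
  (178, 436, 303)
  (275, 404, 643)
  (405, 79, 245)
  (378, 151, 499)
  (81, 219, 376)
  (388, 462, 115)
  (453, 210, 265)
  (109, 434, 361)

(178,303,436): 178+303 > 436 → valid
(275,404,643): 275+404 > 643 → valid
(79,245,405): 79+245 ≤ 405 → not valid
(151,378,499): 151+378 > 499 → valid
(81,219,376): 81+219 ≤ 376 → not valid
(115,388,462): 115+388 > 462 → valid
(210,265,453): 210+265 > 453 → valid
(109,361,434): 109+361 > 434 → valid
6 of the 8 triples form a triangle.

6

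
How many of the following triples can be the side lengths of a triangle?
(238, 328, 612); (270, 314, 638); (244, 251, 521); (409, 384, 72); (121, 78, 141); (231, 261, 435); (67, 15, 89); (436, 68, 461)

4

(238,328,612): 238+328 ≤ 612 → not valid
(270,314,638): 270+314 ≤ 638 → not valid
(244,251,521): 244+251 ≤ 521 → not valid
(72,384,409): 72+384 > 409 → valid
(78,121,141): 78+121 > 141 → valid
(231,261,435): 231+261 > 435 → valid
(15,67,89): 15+67 ≤ 89 → not valid
(68,436,461): 68+436 > 461 → valid
4 of the 8 triples form a triangle.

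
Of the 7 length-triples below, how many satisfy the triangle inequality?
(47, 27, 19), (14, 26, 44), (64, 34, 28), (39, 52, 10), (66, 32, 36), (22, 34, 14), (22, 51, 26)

2

(19,27,47): 19+27 ≤ 47 → not valid
(14,26,44): 14+26 ≤ 44 → not valid
(28,34,64): 28+34 ≤ 64 → not valid
(10,39,52): 10+39 ≤ 52 → not valid
(32,36,66): 32+36 > 66 → valid
(14,22,34): 14+22 > 34 → valid
(22,26,51): 22+26 ≤ 51 → not valid
2 of the 7 triples form a triangle.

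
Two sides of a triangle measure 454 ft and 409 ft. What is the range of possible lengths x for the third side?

By the triangle inequality, x must be less than 454 + 409 = 863 and greater than |454 − 409| = 45.

45 < x < 863 (ft)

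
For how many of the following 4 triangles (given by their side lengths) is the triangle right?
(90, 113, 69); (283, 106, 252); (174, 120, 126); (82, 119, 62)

(90,113,69): 69²+90² = 12861 > 12769 = 113² → acute
(283,106,252): 106²+252² = 74740 < 80089 = 283² → obtuse
(174,120,126): 120²+126² = 30276 = 174² → right
(82,119,62): 62²+82² = 10568 < 14161 = 119² → obtuse
1 of the 4 is right.

1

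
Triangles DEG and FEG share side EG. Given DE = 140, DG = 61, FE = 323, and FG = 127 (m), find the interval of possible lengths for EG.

From triangle DEG: |140 − 61| < EG < 140 + 61, i.e. 79 < EG < 201.
From triangle FEG: 196 < EG < 450.
Both must hold, so EG lies in the intersection.

196 < EG < 201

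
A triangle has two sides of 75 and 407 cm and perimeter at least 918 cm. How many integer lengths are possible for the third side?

46

Triangle inequality: 332 < x < 482. Perimeter ≥ 918 gives x ≥ 918 − 75 − 407 = 436.
So 436 ≤ x < 482; integers 436 through 481: 46 values.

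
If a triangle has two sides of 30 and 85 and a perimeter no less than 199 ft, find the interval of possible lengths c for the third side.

84 ≤ c < 115 ft

Triangle inequality alone gives 55 < c < 115.
The perimeter condition gives c ≥ 199 − 30 − 85 = 84.
Intersecting the two: 84 ≤ c < 115.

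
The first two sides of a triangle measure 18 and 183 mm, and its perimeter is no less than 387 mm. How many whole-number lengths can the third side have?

Triangle inequality: 165 < x < 201. Perimeter ≥ 387 gives x ≥ 387 − 18 − 183 = 186.
So 186 ≤ x < 201; integers 186 through 200: 15 values.

15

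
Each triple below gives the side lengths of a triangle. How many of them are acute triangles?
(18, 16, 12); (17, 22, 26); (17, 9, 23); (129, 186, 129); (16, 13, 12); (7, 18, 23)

(18,16,12): 12²+16² = 400 > 324 = 18² → acute
(17,22,26): 17²+22² = 773 > 676 = 26² → acute
(17,9,23): 9²+17² = 370 < 529 = 23² → obtuse
(129,186,129): 129²+129² = 33282 < 34596 = 186² → obtuse
(16,13,12): 12²+13² = 313 > 256 = 16² → acute
(7,18,23): 7²+18² = 373 < 529 = 23² → obtuse
3 of the 6 are acute.

3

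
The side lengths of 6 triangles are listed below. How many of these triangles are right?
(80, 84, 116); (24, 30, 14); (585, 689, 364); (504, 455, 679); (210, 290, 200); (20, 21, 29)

(80,84,116): 80²+84² = 13456 = 116² → right
(24,30,14): 14²+24² = 772 < 900 = 30² → obtuse
(585,689,364): 364²+585² = 474721 = 689² → right
(504,455,679): 455²+504² = 461041 = 679² → right
(210,290,200): 200²+210² = 84100 = 290² → right
(20,21,29): 20²+21² = 841 = 29² → right
5 of the 6 are right.

5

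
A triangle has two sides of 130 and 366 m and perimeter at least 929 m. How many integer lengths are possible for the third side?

Triangle inequality: 236 < x < 496. Perimeter ≥ 929 gives x ≥ 929 − 130 − 366 = 433.
So 433 ≤ x < 496; integers 433 through 495: 63 values.

63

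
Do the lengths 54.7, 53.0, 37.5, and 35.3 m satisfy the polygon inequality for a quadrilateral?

Yes

A quadrilateral exists iff every side is shorter than the sum of the others — equivalently, the longest side is less than the sum of the rest.
Longest side 54.7 < 125.8 (sum of the remaining 3), so yes.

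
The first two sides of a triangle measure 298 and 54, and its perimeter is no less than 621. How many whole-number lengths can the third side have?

Triangle inequality: 244 < x < 352. Perimeter ≥ 621 gives x ≥ 621 − 298 − 54 = 269.
So 269 ≤ x < 352; integers 269 through 351: 83 values.

83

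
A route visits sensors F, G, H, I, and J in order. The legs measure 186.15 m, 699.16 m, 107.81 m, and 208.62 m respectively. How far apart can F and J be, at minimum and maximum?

The maximum is all hops collinear in one direction: 186.15 + 699.16 + 107.81 + 208.62 = 1201.74.
The longest hop is 699.16; the others sum to 502.58. Folding the others back against it leaves at least 699.16 − 502.58 = 196.58.

196.58 ≤ FJ ≤ 1201.74 m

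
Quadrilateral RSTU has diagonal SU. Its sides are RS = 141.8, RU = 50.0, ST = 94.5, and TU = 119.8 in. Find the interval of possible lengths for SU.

91.8 < SU < 191.8

From triangle RSU: |141.8 − 50.0| < SU < 141.8 + 50.0, i.e. 91.8 < SU < 191.8.
From triangle TSU: 25.3 < SU < 214.3.
Both must hold, so SU lies in the intersection.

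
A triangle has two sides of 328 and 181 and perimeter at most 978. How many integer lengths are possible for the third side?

322

Triangle inequality: 147 < x < 509. Perimeter ≤ 978 gives x ≤ 978 − 328 − 181 = 469.
So 147 < x ≤ 469; integers 148 through 469: 322 values.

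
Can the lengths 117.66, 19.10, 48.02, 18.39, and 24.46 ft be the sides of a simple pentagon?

No

For a pentagon, each side must be shorter than the sum of the others.
Here the longest side is 117.66, but the remaining 4 sides sum to only 109.97.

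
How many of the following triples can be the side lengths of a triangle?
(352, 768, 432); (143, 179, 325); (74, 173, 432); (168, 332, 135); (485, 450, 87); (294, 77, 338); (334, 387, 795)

3

(352,432,768): 352+432 > 768 → valid
(143,179,325): 143+179 ≤ 325 → not valid
(74,173,432): 74+173 ≤ 432 → not valid
(135,168,332): 135+168 ≤ 332 → not valid
(87,450,485): 87+450 > 485 → valid
(77,294,338): 77+294 > 338 → valid
(334,387,795): 334+387 ≤ 795 → not valid
3 of the 7 triples form a triangle.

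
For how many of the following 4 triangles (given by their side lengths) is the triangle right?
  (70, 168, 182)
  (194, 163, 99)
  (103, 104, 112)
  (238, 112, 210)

(70,168,182): 70²+168² = 33124 = 182² → right
(194,163,99): 99²+163² = 36370 < 37636 = 194² → obtuse
(103,104,112): 103²+104² = 21425 > 12544 = 112² → acute
(238,112,210): 112²+210² = 56644 = 238² → right
2 of the 4 are right.

2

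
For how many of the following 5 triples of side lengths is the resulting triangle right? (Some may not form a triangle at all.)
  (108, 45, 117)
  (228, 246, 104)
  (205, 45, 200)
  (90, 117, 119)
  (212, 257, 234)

2

(108,45,117): 45²+108² = 13689 = 117² → right
(228,246,104): 104²+228² = 62800 > 60516 = 246² → acute
(205,45,200): 45²+200² = 42025 = 205² → right
(90,117,119): 90²+117² = 21789 > 14161 = 119² → acute
(212,257,234): 212²+234² = 99700 > 66049 = 257² → acute
2 of the 5 are right.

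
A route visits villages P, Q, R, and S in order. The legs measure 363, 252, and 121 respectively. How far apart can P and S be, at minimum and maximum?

0 ≤ PS ≤ 736

The maximum is all hops collinear in one direction: 363 + 252 + 121 = 736.
The longest hop is 363; the others sum to 373. Since 363 ≤ 373, the path can fold back on itself completely, so the minimum distance is 0.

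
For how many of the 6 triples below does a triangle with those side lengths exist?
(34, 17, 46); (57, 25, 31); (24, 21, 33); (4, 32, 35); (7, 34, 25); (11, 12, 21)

(17,34,46): 17+34 > 46 → valid
(25,31,57): 25+31 ≤ 57 → not valid
(21,24,33): 21+24 > 33 → valid
(4,32,35): 4+32 > 35 → valid
(7,25,34): 7+25 ≤ 34 → not valid
(11,12,21): 11+12 > 21 → valid
4 of the 6 triples form a triangle.

4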